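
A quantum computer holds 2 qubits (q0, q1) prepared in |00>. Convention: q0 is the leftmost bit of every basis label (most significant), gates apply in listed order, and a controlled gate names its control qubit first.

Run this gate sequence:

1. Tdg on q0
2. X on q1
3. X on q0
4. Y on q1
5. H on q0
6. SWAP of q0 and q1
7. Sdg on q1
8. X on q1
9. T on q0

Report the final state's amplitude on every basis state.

The resulting statevector has amplitude sqrt(2)/2 on |00>, -sqrt(2)*I/2 on |01>, 0 on |10>, 0 on |11>.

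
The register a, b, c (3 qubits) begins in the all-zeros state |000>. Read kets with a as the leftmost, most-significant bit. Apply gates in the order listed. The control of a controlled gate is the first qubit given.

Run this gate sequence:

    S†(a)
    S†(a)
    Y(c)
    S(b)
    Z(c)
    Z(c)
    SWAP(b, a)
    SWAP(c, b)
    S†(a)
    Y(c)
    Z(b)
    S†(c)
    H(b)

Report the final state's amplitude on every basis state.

After the circuit, the state carries amplitude -sqrt(2)*I/2 on |001>, sqrt(2)*I/2 on |011>, and 0 on every other basis state.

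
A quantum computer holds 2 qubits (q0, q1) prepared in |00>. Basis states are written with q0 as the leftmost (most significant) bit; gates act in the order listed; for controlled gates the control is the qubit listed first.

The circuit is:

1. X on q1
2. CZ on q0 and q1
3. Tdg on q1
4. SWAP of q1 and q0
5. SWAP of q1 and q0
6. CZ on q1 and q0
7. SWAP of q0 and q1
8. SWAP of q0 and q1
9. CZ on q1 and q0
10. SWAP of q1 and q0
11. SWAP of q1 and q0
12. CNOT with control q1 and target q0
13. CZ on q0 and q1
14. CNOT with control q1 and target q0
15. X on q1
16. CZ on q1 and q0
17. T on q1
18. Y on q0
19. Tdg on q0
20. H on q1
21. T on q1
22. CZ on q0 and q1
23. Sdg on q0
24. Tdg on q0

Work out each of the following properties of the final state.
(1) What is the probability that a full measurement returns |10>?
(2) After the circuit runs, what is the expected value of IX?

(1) A full measurement returns |10> with probability 1/2.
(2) The observable IX averages to -sqrt(2)/2.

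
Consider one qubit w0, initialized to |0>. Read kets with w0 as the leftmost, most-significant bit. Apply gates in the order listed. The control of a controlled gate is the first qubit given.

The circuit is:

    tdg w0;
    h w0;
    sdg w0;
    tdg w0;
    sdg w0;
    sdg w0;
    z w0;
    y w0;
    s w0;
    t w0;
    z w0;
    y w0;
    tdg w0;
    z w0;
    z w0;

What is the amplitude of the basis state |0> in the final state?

|0> carries amplitude -sqrt(2)*exp(3*I*pi/4)/2 in the final state.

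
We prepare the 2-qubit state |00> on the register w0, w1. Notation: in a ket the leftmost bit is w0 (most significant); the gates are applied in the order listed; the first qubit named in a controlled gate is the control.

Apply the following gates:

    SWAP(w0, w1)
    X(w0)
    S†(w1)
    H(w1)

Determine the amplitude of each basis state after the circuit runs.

The resulting statevector has amplitude 0 on |00>, 0 on |01>, sqrt(2)/2 on |10>, sqrt(2)/2 on |11>.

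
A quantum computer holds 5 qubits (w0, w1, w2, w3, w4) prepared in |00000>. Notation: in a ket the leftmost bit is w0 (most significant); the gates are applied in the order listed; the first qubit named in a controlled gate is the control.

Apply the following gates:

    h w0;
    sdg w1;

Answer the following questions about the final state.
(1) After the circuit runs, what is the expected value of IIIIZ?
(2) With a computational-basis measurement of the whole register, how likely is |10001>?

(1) In the final state, IIIIZ has expectation 1.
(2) The probability of measuring |10001> is 0.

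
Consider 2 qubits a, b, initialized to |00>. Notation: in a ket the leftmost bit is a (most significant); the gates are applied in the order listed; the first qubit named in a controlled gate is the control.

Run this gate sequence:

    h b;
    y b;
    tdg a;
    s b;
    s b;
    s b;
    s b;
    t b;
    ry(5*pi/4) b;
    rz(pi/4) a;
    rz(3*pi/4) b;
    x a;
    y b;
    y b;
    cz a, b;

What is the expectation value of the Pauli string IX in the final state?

The expectation value of IX is -1/2 + sqrt(2)/4. Key observation: the block from step 4 through step 7 cancels to the identity and can be dropped.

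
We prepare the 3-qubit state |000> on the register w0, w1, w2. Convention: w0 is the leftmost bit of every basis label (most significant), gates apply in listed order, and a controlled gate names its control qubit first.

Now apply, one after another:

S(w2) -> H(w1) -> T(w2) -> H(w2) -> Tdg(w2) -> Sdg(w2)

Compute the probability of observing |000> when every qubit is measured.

Outcome |000> occurs with probability 1/4.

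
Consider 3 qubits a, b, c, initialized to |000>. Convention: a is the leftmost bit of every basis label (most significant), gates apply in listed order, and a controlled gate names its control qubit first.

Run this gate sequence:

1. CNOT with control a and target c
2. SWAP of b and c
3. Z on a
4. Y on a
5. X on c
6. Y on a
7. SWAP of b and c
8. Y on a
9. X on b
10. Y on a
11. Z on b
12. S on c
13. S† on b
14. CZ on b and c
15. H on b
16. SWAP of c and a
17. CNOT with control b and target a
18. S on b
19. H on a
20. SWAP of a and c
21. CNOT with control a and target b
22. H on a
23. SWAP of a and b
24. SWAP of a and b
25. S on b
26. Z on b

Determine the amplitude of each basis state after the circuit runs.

The resulting statevector has amplitude sqrt(2)/4 on |000>, sqrt(2)/4 on |001>, sqrt(2)/4 on |010>, -sqrt(2)/4 on |011>, sqrt(2)/4 on |100>, sqrt(2)/4 on |101>, sqrt(2)/4 on |110>, -sqrt(2)/4 on |111>.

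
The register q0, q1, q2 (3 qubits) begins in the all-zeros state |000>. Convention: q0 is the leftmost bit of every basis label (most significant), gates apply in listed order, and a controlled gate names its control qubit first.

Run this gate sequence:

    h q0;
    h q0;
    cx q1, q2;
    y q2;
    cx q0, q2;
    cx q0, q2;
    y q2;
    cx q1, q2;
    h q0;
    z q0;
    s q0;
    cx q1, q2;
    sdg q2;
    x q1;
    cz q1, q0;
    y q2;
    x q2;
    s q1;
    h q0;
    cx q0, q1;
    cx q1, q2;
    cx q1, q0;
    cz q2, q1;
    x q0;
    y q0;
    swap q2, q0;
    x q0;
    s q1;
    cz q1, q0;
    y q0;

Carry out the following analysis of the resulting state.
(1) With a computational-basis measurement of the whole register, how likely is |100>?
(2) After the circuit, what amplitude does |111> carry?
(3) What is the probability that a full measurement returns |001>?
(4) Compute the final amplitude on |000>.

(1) A full measurement returns |100> with probability 0. Key observation: gates 2-9 undo each other exactly, leaving only the rest of the circuit to track.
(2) |111> carries amplitude 1/2 - I/2 in the final state.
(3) Outcome |001> occurs with probability 1/2.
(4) The amplitude on |000> is 0.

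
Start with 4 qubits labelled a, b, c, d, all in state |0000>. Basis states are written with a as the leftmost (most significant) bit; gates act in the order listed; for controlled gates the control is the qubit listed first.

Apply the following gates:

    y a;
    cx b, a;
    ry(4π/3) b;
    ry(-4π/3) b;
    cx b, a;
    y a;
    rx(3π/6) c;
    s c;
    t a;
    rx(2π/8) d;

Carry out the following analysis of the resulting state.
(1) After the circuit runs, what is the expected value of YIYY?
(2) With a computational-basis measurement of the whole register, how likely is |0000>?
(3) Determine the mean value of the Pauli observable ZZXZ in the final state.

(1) The observable YIYY averages to 0. Key observation: the block from step 1 through step 6 cancels to the identity and can be dropped.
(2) Outcome |0000> occurs with probability sqrt(2)/8 + 1/4.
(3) In the final state, ZZXZ has expectation sqrt(2)/2.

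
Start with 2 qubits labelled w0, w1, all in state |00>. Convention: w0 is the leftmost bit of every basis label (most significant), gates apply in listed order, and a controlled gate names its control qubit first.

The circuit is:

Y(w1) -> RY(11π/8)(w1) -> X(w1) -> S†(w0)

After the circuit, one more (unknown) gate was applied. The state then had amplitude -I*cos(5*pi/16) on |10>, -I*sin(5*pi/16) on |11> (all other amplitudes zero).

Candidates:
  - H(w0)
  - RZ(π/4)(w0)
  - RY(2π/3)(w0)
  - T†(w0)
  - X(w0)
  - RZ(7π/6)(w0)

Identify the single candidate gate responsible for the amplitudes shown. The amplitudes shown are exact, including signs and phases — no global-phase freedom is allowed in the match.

The unique candidate consistent with the amplitudes is X(w0).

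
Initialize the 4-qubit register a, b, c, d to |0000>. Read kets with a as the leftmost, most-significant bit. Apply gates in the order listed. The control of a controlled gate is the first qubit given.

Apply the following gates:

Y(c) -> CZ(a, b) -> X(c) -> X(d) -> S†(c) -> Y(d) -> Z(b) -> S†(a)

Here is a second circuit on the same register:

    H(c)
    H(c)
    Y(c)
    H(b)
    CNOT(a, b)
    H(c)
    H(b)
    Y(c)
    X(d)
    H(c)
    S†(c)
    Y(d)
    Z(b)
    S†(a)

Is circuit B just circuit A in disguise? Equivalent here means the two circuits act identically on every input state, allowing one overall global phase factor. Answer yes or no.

No: there is an input state on which the two circuits produce genuinely different outputs (not merely differing by a phase).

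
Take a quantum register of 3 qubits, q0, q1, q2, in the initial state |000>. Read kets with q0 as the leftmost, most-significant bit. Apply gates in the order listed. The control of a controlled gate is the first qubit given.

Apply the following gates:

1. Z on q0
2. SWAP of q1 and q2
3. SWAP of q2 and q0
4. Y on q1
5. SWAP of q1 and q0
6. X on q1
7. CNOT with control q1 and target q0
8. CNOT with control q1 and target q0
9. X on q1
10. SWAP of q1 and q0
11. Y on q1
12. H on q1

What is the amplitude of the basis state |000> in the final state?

|000> carries amplitude sqrt(2)/2 in the final state. Key observation: the block from step 4 through step 11 cancels to the identity and can be dropped.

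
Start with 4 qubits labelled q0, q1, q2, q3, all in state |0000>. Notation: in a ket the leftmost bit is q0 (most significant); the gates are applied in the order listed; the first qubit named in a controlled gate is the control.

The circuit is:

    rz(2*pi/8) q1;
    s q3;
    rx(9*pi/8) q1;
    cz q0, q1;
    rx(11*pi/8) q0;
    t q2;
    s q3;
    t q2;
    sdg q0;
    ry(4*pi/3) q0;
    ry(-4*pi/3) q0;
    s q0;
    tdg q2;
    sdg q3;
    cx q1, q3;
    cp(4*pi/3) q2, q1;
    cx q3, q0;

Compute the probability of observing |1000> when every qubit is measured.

The probability of measuring |1000> is (2 - sqrt(sqrt(2) + 2))*(sqrt(2 - sqrt(2)) + 2)/16. Key observation: steps 7-14 multiply out to the identity, so the circuit reduces to the remaining gates.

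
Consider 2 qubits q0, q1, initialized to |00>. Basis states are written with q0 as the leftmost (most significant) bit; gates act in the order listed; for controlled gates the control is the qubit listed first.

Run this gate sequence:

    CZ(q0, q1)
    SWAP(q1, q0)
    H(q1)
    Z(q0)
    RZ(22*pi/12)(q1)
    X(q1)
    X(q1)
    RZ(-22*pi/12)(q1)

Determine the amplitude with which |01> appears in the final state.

The amplitude on |01> is sqrt(2)/2. Key observation: the block from step 5 through step 8 cancels to the identity and can be dropped.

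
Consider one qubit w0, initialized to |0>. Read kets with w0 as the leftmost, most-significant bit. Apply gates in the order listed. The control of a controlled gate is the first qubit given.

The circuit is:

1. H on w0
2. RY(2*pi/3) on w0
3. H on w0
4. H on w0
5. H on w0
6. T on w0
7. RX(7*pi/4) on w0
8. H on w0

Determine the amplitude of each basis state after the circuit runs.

The final amplitudes are -sqrt(2*sqrt(2) + 4)/8 - I*sqrt(4 - 2*sqrt(2))/8 + sqrt(12 - 6*sqrt(2))*exp(3*I*pi/4)/8 + sqrt(6*sqrt(2) + 12)*exp(I*pi/4)/8 on |0>, -sqrt(2*sqrt(2) + 4)/8 - sqrt(6*sqrt(2) + 12)*exp(I*pi/4)/8 + I*sqrt(4 - 2*sqrt(2))/8 + sqrt(12 - 6*sqrt(2))*exp(3*I*pi/4)/8 on |1>.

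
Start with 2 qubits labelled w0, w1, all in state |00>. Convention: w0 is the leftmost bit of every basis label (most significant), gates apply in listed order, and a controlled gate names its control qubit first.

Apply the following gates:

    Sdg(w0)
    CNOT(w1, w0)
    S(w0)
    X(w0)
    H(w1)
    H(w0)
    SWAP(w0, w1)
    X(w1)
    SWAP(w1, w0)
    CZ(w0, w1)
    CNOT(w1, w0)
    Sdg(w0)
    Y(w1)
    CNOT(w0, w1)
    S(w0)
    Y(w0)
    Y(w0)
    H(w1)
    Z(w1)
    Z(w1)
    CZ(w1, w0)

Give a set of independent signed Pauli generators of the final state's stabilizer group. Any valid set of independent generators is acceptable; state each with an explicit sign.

The stabilizer group can be generated by +XX, -ZZ, among other valid generating sets.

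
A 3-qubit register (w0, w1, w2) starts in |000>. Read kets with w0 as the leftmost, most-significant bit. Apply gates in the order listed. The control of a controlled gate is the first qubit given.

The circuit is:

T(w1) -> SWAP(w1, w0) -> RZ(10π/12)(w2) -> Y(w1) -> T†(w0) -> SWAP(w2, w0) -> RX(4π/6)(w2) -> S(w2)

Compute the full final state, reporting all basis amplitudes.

The resulting statevector has amplitude exp(I*pi/12)/2 on |010>, sqrt(3)*exp(I*pi/12)/2 on |011>, and 0 on every other basis state.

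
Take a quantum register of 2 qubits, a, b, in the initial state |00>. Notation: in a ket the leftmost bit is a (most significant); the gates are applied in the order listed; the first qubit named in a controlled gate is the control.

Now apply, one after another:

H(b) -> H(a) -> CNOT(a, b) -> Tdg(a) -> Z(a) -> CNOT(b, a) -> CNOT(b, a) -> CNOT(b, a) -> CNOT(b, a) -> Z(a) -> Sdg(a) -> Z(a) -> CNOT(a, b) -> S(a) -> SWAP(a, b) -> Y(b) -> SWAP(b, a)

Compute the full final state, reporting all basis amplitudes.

The final amplitudes are exp(I*pi/4)/2 on |00>, exp(I*pi/4)/2 on |01>, I/2 on |10>, I/2 on |11>. Key observation: gates 6-9 undo each other exactly, leaving only the rest of the circuit to track.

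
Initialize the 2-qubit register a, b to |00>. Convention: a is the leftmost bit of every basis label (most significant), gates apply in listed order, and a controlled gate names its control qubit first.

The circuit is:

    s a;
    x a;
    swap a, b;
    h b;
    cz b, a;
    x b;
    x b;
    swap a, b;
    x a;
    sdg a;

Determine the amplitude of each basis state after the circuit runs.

After the circuit, the state carries amplitude -sqrt(2)/2 on |00>, 0 on |01>, -sqrt(2)*I/2 on |10>, 0 on |11>.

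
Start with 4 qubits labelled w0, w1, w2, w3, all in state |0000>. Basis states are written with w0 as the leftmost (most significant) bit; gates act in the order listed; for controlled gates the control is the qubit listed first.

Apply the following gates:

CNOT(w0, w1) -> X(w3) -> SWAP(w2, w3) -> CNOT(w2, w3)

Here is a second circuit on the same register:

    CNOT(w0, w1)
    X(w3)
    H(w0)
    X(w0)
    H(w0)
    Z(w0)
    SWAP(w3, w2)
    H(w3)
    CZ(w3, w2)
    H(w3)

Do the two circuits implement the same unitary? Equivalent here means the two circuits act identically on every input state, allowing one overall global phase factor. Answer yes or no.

Yes — the two circuits implement the same unitary up to a global phase.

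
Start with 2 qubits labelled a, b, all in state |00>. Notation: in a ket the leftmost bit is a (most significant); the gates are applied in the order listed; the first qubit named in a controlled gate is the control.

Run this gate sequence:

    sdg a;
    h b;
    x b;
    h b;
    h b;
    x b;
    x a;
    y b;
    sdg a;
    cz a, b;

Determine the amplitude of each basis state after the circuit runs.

The resulting statevector has amplitude 0 on |00>, 0 on |01>, -sqrt(2)/2 on |10>, -sqrt(2)/2 on |11>. Key observation: the block from step 3 through step 6 cancels to the identity and can be dropped.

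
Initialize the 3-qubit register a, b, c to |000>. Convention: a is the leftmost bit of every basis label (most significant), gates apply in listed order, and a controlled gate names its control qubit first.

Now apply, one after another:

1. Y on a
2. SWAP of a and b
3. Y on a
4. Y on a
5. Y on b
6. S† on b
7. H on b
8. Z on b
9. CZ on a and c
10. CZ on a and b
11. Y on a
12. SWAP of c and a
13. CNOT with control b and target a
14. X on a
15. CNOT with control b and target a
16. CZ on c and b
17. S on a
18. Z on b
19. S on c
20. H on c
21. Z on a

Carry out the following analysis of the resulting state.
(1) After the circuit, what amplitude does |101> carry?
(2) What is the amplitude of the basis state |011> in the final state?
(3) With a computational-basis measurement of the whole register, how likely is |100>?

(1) The amplitude on |101> is -I/2.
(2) |011> carries amplitude 0 in the final state.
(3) The probability of measuring |100> is 1/4.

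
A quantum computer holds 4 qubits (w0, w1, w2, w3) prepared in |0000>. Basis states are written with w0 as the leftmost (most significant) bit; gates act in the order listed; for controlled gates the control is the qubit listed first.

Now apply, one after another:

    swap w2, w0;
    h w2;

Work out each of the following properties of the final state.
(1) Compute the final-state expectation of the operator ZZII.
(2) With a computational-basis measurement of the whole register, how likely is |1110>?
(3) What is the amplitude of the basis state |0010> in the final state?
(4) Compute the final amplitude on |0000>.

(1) The expectation value of ZZII is 1.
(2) A full measurement returns |1110> with probability 0.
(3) The final state's coefficient on |0010> equals sqrt(2)/2.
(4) |0000> carries amplitude sqrt(2)/2 in the final state.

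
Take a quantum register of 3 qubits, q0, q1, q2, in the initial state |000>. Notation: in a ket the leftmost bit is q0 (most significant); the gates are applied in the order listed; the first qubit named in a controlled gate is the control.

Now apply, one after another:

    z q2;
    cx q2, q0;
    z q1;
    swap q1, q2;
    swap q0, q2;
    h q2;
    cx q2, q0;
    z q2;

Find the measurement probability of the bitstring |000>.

The probability of measuring |000> is 1/2.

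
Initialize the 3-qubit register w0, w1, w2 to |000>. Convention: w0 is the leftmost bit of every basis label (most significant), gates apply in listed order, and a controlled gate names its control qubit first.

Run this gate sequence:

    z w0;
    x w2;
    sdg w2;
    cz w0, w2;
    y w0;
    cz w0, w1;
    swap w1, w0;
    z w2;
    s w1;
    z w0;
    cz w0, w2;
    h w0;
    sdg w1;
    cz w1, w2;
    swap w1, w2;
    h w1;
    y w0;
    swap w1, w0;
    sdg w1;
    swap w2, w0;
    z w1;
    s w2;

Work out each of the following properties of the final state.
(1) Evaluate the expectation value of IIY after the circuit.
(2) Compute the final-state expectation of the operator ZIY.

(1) In the final state, IIY has expectation -1.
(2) The expectation value of ZIY is 1.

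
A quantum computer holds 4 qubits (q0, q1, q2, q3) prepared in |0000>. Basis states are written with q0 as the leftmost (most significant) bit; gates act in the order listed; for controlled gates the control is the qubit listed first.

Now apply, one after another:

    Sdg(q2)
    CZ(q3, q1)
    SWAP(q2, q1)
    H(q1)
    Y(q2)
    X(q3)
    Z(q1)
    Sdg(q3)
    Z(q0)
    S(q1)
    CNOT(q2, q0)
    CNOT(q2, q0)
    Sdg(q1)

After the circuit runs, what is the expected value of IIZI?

The observable IIZI averages to -1. Key observation: steps 10-13 multiply out to the identity, so the circuit reduces to the remaining gates.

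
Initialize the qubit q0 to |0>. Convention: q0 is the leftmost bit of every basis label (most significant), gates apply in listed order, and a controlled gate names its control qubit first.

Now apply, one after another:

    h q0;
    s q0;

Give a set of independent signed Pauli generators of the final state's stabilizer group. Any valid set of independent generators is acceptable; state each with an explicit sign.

One valid set of independent stabilizer generators is +Y (any independent generating set of the same group is equally correct).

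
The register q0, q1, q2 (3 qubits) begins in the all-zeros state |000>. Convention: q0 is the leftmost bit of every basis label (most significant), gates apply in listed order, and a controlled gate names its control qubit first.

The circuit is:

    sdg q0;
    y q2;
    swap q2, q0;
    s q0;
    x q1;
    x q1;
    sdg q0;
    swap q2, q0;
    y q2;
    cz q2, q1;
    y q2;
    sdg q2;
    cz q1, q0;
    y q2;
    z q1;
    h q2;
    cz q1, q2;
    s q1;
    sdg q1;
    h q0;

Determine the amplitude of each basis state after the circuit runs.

After the circuit, the state carries amplitude -I/2 on |000>, -I/2 on |001>, 0 on |010>, 0 on |011>, -I/2 on |100>, -I/2 on |101>, 0 on |110>, 0 on |111>. Key observation: steps 2-9 multiply out to the identity, so the circuit reduces to the remaining gates.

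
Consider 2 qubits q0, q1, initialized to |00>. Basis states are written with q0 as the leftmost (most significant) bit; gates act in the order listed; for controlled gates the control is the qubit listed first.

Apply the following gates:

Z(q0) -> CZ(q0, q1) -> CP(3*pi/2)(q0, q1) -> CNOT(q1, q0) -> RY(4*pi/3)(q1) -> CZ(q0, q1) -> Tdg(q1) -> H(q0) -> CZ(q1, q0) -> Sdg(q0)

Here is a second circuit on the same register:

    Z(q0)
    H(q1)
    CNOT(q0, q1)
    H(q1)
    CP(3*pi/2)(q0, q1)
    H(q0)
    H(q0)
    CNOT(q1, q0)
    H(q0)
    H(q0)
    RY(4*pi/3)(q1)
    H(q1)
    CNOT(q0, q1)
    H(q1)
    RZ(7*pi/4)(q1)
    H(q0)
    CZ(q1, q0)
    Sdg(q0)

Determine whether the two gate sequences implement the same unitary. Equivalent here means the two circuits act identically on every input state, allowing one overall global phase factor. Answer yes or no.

Yes, they are equivalent — the unitaries differ by at most a global phase.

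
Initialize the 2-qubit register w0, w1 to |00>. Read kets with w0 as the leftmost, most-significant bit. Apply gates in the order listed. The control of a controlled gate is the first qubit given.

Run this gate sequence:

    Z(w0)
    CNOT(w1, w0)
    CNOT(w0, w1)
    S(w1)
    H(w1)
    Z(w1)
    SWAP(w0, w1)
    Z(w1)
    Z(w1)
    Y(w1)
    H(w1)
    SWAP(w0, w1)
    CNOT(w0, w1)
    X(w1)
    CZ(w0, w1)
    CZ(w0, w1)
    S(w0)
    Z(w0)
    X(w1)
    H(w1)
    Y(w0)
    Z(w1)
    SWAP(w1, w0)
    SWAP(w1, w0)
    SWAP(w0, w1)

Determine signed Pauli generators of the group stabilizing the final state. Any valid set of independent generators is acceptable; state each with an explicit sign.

The stabilizer group can be generated by -IY, -ZI, among other valid generating sets.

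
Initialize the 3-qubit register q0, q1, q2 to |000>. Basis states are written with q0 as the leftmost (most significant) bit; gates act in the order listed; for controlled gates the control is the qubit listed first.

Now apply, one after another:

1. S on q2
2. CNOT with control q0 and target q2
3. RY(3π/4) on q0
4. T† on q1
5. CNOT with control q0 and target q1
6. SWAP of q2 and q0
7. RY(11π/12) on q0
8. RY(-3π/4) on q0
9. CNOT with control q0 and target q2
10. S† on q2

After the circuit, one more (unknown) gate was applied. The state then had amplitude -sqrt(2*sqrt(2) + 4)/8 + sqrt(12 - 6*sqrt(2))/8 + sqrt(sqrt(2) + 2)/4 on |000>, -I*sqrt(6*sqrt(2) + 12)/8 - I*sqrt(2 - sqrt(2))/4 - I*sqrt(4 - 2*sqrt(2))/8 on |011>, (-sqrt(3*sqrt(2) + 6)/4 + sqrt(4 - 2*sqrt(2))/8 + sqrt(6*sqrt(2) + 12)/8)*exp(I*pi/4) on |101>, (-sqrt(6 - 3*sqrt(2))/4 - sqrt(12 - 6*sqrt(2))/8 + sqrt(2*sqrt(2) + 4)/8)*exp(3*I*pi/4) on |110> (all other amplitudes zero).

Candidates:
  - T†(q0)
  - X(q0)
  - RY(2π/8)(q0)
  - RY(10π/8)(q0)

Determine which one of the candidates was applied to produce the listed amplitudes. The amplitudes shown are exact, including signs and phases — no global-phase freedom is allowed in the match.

The unique candidate consistent with the amplitudes is T†(q0).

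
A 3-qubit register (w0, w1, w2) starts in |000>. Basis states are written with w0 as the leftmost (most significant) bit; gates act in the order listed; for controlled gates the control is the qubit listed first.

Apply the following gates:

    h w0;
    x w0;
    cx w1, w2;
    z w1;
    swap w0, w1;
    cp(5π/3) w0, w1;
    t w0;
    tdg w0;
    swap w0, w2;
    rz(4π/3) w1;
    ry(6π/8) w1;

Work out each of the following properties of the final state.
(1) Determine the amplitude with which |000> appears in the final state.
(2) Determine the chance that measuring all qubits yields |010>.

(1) |000> carries amplitude sqrt(2)*(-sqrt(2 - sqrt(2)) - sqrt(sqrt(2) + 2)*exp(I*pi/3))*exp(I*pi/3)/4 in the final state.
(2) Outcome |010> occurs with probability 1/2 - sqrt(2)/8.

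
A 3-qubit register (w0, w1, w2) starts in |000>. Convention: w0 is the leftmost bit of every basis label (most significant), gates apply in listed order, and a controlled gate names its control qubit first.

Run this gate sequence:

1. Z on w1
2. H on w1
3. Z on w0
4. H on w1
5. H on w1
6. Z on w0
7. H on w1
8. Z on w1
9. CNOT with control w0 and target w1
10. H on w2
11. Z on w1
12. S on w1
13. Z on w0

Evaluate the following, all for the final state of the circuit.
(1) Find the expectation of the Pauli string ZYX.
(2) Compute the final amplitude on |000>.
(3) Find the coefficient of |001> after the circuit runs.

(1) In the final state, ZYX has expectation 0. Key observation: gates 1-8 undo each other exactly, leaving only the rest of the circuit to track.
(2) The final state's coefficient on |000> equals sqrt(2)/2.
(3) |001> carries amplitude sqrt(2)/2 in the final state.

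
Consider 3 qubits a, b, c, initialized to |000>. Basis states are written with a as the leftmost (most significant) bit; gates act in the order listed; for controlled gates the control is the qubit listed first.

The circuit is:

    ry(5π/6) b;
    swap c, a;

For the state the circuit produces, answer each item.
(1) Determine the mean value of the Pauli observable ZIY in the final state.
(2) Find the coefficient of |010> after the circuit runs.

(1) The observable ZIY averages to 0.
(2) |010> carries amplitude sqrt(2)/4 + sqrt(6)/4 in the final state.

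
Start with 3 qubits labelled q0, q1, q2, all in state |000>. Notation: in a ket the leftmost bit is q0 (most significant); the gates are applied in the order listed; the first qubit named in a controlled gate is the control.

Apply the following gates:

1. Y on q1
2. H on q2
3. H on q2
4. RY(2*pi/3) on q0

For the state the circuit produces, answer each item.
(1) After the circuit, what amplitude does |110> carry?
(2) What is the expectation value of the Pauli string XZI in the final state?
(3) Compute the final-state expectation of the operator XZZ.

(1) |110> carries amplitude sqrt(3)*I/2 in the final state. Key observation: steps 2-3 multiply out to the identity, so the circuit reduces to the remaining gates.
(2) The expectation value of XZI is -sqrt(3)/2.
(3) In the final state, XZZ has expectation -sqrt(3)/2.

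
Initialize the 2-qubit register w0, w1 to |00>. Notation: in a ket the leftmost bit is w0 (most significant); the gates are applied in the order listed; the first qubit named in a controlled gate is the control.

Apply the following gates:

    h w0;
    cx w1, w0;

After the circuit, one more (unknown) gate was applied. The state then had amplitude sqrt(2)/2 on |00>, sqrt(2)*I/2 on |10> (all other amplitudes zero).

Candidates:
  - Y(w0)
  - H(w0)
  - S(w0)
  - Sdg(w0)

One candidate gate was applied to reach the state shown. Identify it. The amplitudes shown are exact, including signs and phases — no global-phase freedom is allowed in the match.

The applied gate was S(w0).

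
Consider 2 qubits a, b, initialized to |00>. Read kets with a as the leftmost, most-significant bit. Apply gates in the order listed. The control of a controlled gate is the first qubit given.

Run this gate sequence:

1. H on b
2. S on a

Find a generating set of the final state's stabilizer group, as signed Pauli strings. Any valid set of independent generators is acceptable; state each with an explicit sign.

One valid set of independent stabilizer generators is +IX, +ZI (any independent generating set of the same group is equally correct).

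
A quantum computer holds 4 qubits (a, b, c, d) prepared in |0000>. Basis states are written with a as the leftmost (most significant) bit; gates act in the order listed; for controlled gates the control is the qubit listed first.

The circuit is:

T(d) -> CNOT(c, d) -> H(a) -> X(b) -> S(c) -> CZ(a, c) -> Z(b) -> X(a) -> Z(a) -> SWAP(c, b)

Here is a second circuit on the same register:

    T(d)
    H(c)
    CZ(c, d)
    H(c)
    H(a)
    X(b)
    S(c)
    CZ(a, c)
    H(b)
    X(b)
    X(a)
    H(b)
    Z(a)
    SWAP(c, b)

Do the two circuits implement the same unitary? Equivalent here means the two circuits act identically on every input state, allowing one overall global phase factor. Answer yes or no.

No, they are not equivalent — no single phase factor reconciles the two unitaries.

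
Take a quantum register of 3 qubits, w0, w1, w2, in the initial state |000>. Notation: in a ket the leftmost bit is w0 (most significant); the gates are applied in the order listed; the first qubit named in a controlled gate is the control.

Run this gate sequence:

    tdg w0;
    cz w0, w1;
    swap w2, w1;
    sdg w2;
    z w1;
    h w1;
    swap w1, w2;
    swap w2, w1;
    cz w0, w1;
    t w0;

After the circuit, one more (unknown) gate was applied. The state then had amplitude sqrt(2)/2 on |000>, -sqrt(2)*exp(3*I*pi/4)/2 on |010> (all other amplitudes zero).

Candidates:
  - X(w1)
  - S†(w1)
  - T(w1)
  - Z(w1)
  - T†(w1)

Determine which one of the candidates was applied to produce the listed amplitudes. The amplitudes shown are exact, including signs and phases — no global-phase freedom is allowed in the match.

The applied gate was T†(w1).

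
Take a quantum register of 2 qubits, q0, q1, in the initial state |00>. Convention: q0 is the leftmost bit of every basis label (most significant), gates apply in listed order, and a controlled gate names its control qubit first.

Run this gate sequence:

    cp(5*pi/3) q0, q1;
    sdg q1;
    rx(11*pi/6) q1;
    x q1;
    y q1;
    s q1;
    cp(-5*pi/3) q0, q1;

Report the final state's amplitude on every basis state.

After the circuit, the state carries amplitude I*(sqrt(2) + sqrt(6))/4 on |00>, I*(-sqrt(2) + sqrt(6))/4 on |01>, 0 on |10>, 0 on |11>.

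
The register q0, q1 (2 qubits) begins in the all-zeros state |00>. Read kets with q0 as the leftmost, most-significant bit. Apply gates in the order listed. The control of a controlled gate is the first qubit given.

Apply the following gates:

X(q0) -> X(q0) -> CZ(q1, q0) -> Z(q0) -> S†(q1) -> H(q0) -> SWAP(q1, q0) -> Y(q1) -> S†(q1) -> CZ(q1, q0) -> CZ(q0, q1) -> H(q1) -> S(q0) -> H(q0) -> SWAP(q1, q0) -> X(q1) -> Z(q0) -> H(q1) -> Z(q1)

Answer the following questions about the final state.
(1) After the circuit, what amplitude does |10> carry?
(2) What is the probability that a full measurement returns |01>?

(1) The final state's coefficient on |10> equals 1/2 + I/2. Key observation: gates 1-2 undo each other exactly, leaving only the rest of the circuit to track.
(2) Outcome |01> occurs with probability 0.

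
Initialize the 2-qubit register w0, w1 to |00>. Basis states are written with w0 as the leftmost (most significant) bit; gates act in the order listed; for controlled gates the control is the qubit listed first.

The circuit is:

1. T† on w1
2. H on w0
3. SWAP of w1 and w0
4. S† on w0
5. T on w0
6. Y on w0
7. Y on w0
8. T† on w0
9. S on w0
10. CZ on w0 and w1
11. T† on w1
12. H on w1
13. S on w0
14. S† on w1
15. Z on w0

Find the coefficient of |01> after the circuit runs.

|01> carries amplitude -I/2 + exp(I*pi/4)/2 in the final state. Key observation: gates 4-9 undo each other exactly, leaving only the rest of the circuit to track.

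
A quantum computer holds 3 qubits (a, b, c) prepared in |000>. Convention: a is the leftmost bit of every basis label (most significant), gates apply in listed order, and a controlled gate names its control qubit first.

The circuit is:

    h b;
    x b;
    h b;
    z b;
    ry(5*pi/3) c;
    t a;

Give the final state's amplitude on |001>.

The amplitude on |001> is 1/2. Key observation: gates 1-4 undo each other exactly, leaving only the rest of the circuit to track.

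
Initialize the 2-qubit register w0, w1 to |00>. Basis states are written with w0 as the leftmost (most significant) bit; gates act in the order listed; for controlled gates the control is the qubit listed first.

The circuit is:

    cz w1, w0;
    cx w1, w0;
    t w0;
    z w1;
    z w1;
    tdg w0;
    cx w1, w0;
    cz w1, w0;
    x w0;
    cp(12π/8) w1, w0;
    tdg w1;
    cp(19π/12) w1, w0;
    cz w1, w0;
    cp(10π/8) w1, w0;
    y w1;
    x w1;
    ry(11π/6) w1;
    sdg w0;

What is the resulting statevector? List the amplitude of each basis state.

The final amplitudes are 0 on |00>, 0 on |01>, -sqrt(6)/4 - sqrt(2)/4 on |10>, -sqrt(2)/4 + sqrt(6)/4 on |11>. Key observation: gates 1-8 undo each other exactly, leaving only the rest of the circuit to track.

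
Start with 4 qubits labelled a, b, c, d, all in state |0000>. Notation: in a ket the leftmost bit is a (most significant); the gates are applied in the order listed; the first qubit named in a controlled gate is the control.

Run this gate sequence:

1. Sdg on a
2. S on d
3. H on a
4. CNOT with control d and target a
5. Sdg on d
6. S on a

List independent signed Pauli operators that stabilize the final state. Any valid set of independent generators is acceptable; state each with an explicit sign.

The stabilizer group can be generated by +YIII, +IZII, +IIZI, +IIIZ, among other valid generating sets.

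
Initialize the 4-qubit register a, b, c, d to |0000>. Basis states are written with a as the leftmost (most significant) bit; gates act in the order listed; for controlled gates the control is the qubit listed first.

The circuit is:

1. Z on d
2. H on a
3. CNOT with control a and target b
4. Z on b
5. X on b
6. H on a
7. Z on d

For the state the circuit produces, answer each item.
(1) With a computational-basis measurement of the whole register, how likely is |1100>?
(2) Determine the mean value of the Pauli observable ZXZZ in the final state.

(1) A full measurement returns |1100> with probability 1/4.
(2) The expectation value of ZXZZ is -1.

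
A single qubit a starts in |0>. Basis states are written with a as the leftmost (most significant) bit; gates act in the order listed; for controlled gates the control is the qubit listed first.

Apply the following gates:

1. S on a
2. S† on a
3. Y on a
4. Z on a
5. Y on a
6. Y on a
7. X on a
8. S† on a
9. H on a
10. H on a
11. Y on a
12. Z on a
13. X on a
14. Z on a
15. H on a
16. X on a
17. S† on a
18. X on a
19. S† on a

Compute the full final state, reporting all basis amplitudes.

The resulting statevector has amplitude sqrt(2)*I/2 on |0>, sqrt(2)*I/2 on |1>.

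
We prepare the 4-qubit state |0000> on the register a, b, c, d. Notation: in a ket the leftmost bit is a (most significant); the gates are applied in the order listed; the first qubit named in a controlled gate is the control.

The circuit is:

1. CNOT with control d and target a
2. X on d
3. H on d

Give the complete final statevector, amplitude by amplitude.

After the circuit, the state carries amplitude sqrt(2)/2 on |0000>, -sqrt(2)/2 on |0001>, and 0 on every other basis state.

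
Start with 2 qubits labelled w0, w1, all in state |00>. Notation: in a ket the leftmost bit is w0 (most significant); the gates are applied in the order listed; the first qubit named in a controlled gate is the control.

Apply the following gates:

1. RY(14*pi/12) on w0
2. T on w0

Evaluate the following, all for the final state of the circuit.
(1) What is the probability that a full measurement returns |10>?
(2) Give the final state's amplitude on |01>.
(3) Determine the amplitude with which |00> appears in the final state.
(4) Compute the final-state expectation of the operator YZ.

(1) Outcome |10> occurs with probability sqrt(3)/4 + 1/2.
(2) The amplitude on |01> is 0.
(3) The final state's coefficient on |00> equals -sqrt(6)/4 + sqrt(2)/4.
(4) The expectation value of YZ is -sqrt(2)/4.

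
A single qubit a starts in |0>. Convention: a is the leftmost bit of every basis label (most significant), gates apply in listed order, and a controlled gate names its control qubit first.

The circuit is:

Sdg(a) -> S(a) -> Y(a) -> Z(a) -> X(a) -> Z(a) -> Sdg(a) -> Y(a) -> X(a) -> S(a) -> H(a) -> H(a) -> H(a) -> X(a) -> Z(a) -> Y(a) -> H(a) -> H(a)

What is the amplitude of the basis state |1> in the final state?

|1> carries amplitude sqrt(2)*I/2 in the final state.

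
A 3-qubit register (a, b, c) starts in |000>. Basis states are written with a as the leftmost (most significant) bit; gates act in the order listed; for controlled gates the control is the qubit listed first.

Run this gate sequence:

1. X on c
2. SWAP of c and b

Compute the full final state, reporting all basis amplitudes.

After the circuit, the state carries amplitude 1 on |010>, and 0 on every other basis state.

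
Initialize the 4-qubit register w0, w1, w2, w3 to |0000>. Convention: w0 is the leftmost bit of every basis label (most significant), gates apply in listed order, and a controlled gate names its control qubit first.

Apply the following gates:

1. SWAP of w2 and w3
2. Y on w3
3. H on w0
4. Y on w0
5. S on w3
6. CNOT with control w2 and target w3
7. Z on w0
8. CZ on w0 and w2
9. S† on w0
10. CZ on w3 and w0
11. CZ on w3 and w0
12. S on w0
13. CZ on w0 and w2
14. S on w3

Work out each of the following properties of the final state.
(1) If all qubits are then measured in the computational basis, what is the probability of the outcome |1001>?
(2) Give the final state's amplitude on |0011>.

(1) A full measurement returns |1001> with probability 1/2. Key observation: gates 8-13 undo each other exactly, leaving only the rest of the circuit to track.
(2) The final state's coefficient on |0011> equals 0.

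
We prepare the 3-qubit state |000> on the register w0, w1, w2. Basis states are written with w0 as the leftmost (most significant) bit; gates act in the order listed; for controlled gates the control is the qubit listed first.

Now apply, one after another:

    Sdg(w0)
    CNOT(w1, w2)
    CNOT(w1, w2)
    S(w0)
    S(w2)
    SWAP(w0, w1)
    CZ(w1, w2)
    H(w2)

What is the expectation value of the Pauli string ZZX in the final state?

The expectation value of ZZX is 1. Key observation: steps 1-4 multiply out to the identity, so the circuit reduces to the remaining gates.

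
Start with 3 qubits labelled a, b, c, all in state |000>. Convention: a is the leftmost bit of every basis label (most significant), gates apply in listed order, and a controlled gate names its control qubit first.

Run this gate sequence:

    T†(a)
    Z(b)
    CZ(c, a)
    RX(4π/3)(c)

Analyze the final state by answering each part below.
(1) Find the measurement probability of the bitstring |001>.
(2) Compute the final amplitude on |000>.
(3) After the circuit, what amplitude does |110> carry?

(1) A full measurement returns |001> with probability 3/4.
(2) |000> carries amplitude -1/2 in the final state.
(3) The final state's coefficient on |110> equals 0.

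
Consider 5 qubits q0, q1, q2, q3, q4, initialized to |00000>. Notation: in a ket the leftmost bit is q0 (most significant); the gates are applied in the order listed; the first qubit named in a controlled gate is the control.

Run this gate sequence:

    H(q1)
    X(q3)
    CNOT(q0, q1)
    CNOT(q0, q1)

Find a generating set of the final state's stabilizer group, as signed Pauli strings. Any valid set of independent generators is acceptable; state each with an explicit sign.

The stabilizer group can be generated by +IXIII, +ZIIII, +IIZII, -IIIZI, +IIIIZ, among other valid generating sets. Key observation: steps 3-4 multiply out to the identity, so the circuit reduces to the remaining gates.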